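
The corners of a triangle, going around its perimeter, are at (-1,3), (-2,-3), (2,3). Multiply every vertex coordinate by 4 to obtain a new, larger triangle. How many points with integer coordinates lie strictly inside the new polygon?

Using the shoelace formula, 2A = |((-1)·(-3) − (-2)·3) + ((-2)·3 − 2·(-3)) + (2·3 − (-1)·3)| = 18, so the area is 9.
The number of boundary lattice points is Σ gcd(|Δx|,|Δy|) = gcd(1,6) + gcd(4,6) + gcd(3,0) = 1+2+3 = 6.
Scaling by 4 multiplies the area by 4² = 16 (so the new area is 144) and multiplies the boundary lattice-point count by 4, giving 24.
By Pick's theorem, the interior count of the dilated polygon is 144 − 24/2 + 1 = 133.

133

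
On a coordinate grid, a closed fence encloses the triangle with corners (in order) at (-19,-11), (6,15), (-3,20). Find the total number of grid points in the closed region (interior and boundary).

182

The shoelace formula gives twice the area as |((-19)·15 − 6·(-11)) + (6·20 − (-3)·15) + ((-3)·(-11) − (-19)·20)| = 359, so the area is 359/2.
Along each edge there are gcd(|Δx|,|Δy|)+1 lattice points, so counting each shared vertex once the boundary has gcd(25,26) + gcd(9,5) + gcd(16,31) = 1+1+1 = 3.
Pick's theorem gives I = A − B/2 + 1 = 359/2 − 3/2 + 1 = 179, so the closed region contains I + B = 179 + 3 = 182 lattice points.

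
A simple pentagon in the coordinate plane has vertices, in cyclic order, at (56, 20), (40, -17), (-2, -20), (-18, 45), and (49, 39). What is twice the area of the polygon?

7147

By the shoelace formula, twice the signed area is |[56·(-17) − 40·20] + [40·(-20) − (-2)·(-17)] + [(-2)·45 − (-18)·(-20)] + [(-18)·39 − 49·45] + [49·20 − 56·39]| = 7147, so the area is 3573.5.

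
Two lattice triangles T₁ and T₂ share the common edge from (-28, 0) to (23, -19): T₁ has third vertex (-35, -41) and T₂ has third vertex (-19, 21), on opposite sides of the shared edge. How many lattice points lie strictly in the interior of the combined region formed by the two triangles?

1730

The union is the simple quadrilateral with vertices (-28, 0), (-35, -41), (23, -19), (-19, 21) in order.
Using the shoelace formula, 2A = |[(-28)·(-41) − (-35)·0] + [(-35)·(-19) − 23·(-41)] + [23·21 − (-19)·(-19)] + [(-19)·0 − (-28)·21]| = 3466, so the area is 1733.
Summing gcd(|Δx|,|Δy|) over the edges gives the boundary count: gcd(7,41) + gcd(58,22) + gcd(42,40) + gcd(9,21) = 1+2+2+3 = 8.
By Pick's theorem I = A − B/2 + 1 = 1733 − 8/2 + 1 = 1730.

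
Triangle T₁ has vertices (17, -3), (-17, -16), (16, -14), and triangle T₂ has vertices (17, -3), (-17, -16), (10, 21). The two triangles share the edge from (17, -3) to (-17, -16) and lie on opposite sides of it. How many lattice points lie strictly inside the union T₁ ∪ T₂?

633

The union is the simple quadrilateral with vertices (17, -3), (16, -14), (-17, -16), (10, 21) in order.
By the shoelace formula, twice the signed area is |(17·(-14) − 16·(-3)) + (16·(-16) − (-17)·(-14)) + ((-17)·21 − 10·(-16)) + (10·(-3) − 17·21)| = 1268, so the area is 634.
Along each edge there are gcd(|Δx|,|Δy|)+1 lattice points, so counting each shared vertex once the boundary has gcd(1,11) + gcd(33,2) + gcd(27,37) + gcd(7,24) = 1+1+1+1 = 4.
By Pick's theorem I = A − B/2 + 1 = 634 − 4/2 + 1 = 633.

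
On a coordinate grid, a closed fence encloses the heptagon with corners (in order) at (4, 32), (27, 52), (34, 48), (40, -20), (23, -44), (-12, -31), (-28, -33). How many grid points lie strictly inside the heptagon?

3749

Using the shoelace formula, 2A = |[4·52 − 27·32] + [27·48 − 34·52] + [34·(-20) − 40·48] + [40·(-44) − 23·(-20)] + [23·(-31) − (-12)·(-44)] + [(-12)·(-33) − (-28)·(-31)] + [(-28)·32 − 4·(-33)]| = 7505, so the area is 7505/2.
The number of boundary lattice points is Σ gcd(|Δx|,|Δy|) = gcd(23,20) + gcd(7,4) + gcd(6,68) + gcd(17,24) + gcd(35,13) + gcd(16,2) + gcd(32,65) = 1+1+2+1+1+2+1 = 9.
Pick's theorem gives I = A − B/2 + 1 = 7505/2 − 9/2 + 1 = 3749.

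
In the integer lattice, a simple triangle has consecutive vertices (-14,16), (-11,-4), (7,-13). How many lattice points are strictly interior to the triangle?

162

The shoelace formula gives twice the area as |((-14)·(-4) − (-11)·16) + ((-11)·(-13) − 7·(-4)) + (7·16 − (-14)·(-13))| = 333, so the area is 333/2.
Along each edge there are gcd(|Δx|,|Δy|)+1 lattice points, so counting each shared vertex once the boundary has gcd(3,20) + gcd(18,9) + gcd(21,29) = 1+9+1 = 11.
Pick's theorem gives I = A − B/2 + 1 = 333/2 − 11/2 + 1 = 162.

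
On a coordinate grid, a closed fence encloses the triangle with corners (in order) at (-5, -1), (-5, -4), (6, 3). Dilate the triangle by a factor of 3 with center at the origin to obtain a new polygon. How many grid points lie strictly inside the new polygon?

142

By the shoelace formula, twice the signed area is |[(-5)·(-4) − (-5)·(-1)] + [(-5)·3 − 6·(-4)] + [6·(-1) − (-5)·3]| = 33, so the area is 16.5.
The number of boundary lattice points is Σ gcd(|Δx|,|Δy|) = gcd(0,3) + gcd(11,7) + gcd(11,4) = 3+1+1 = 5.
Scaling by 3 multiplies the area by 3² = 9 (so the new area is 297/2) and multiplies the boundary lattice-point count by 3, giving 15.
By Pick's theorem, the interior count of the dilated polygon is 297/2 − 15/2 + 1 = 142.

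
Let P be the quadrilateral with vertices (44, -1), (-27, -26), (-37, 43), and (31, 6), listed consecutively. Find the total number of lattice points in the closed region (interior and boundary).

2575

The shoelace formula gives twice the area as |[44·(-26) − (-27)·(-1)] + [(-27)·43 − (-37)·(-26)] + [(-37)·6 − 31·43] + [31·(-1) − 44·6]| = 5144, so the area is 2572.
The number of boundary lattice points is Σ gcd(|Δx|,|Δy|) = gcd(71,25) + gcd(10,69) + gcd(68,37) + gcd(13,7) = 1+1+1+1 = 4.
Pick's theorem gives I = A − B/2 + 1 = 2572 − 4/2 + 1 = 2571, so the closed region contains I + B = 2571 + 4 = 2575 lattice points.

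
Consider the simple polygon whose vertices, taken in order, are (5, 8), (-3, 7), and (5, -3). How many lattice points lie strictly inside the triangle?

The shoelace formula gives twice the area as |[5·7 − (-3)·8] + [(-3)·(-3) − 5·7] + [5·8 − 5·(-3)]| = 88, so the area is 44.
Summing gcd(|Δx|,|Δy|) over the edges gives the boundary count: gcd(8,1) + gcd(8,10) + gcd(0,11) = 1+2+11 = 14.
By Pick's theorem A = I + B/2 − 1, so I = 44 − 14/2 + 1 = 38.

38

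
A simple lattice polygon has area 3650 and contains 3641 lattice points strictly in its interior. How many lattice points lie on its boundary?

Pick's theorem gives A = I + B/2 − 1, so B = 2(A − I + 1) = 2(3650 − 3641 + 1) = 20.

20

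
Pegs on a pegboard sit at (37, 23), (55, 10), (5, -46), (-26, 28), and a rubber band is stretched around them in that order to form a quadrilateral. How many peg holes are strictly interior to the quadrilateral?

By the shoelace formula, twice the signed area is |[37·10 − 55·23] + [55·(-46) − 5·10] + [5·28 − (-26)·(-46)] + [(-26)·23 − 37·28]| = 6165, so the area is 3082.5.
Summing gcd(|Δx|,|Δy|) over the edges gives the boundary count: gcd(18,13) + gcd(50,56) + gcd(31,74) + gcd(63,5) = 1+2+1+1 = 5.
Pick's theorem gives I = A − B/2 + 1 = 3082.5 − 5/2 + 1 = 3081.

3081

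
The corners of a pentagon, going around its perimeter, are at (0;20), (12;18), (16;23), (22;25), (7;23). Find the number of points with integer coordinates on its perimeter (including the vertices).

Along each edge there are gcd(|Δx|,|Δy|)+1 lattice points, so counting each shared vertex once the boundary has gcd(12,2) + gcd(4,5) + gcd(6,2) + gcd(15,2) + gcd(7,3) = 2+1+2+1+1 = 7.

7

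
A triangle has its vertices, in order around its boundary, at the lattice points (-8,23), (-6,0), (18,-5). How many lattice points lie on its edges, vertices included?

Along each edge there are gcd(|Δx|,|Δy|)+1 lattice points, so counting each shared vertex once the boundary has gcd(2,23) + gcd(24,5) + gcd(26,28) = 1+1+2 = 4.

4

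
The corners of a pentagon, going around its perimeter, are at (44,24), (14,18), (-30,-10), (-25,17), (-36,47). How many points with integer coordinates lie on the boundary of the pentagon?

Summing gcd(|Δx|,|Δy|) over the edges gives the boundary count: gcd(30,6) + gcd(44,28) + gcd(5,27) + gcd(11,30) + gcd(80,23) = 6+4+1+1+1 = 13.

13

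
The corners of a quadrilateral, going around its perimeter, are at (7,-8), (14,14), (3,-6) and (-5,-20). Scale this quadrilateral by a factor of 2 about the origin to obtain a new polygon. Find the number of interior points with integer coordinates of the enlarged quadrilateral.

333

By the shoelace formula, twice the signed area is |(7·14 − 14·(-8)) + (14·(-6) − 3·14) + (3·(-20) − (-5)·(-6)) + ((-5)·(-8) − 7·(-20))| = 174, so the area is 87.
Along each edge there are gcd(|Δx|,|Δy|)+1 lattice points, so counting each shared vertex once the boundary has gcd(7,22) + gcd(11,20) + gcd(8,14) + gcd(12,12) = 1+1+2+12 = 16.
Scaling by 2 multiplies the area by 2² = 4 (so the new area is 348) and multiplies the boundary lattice-point count by 2, giving 32.
By Pick's theorem, the interior count of the dilated polygon is 348 − 32/2 + 1 = 333.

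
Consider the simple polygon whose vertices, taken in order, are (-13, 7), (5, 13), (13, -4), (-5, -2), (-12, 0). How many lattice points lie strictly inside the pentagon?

Using the shoelace formula, 2A = |((-13)·13 − 5·7) + (5·(-4) − 13·13) + (13·(-2) − (-5)·(-4)) + ((-5)·0 − (-12)·(-2)) + ((-12)·7 − (-13)·0)| = 547, so the area is 547/2.
The number of boundary lattice points is Σ gcd(|Δx|,|Δy|) = gcd(18,6) + gcd(8,17) + gcd(18,2) + gcd(7,2) + gcd(1,7) = 6+1+2+1+1 = 11.
By Pick's theorem A = I + B/2 − 1, so I = 547/2 − 11/2 + 1 = 269.

269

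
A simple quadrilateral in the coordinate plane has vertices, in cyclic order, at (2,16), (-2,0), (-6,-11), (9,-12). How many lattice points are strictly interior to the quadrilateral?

191

The shoelace formula gives twice the area as |[2·0 − (-2)·16] + [(-2)·(-11) − (-6)·0] + [(-6)·(-12) − 9·(-11)] + [9·16 − 2·(-12)]| = 393, so the area is 196.5.
The number of boundary lattice points is Σ gcd(|Δx|,|Δy|) = gcd(4,16) + gcd(4,11) + gcd(15,1) + gcd(7,28) = 4+1+1+7 = 13.
Pick's theorem gives I = A − B/2 + 1 = 196.5 − 13/2 + 1 = 191.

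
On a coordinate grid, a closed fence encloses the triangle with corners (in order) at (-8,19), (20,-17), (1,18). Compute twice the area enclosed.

296

The shoelace formula gives twice the area as |[(-8)·(-17) − 20·19] + [20·18 − 1·(-17)] + [1·19 − (-8)·18]| = 296, so the area is 148.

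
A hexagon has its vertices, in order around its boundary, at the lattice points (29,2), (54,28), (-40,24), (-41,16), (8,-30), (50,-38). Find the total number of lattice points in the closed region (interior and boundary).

3487

Using the shoelace formula, 2A = |(29·28 − 54·2) + (54·24 − (-40)·28) + ((-40)·16 − (-41)·24) + ((-41)·(-30) − 8·16) + (8·(-38) − 50·(-30)) + (50·2 − 29·(-38))| = 6964, so the area is 3482.
Summing gcd(|Δx|,|Δy|) over the edges gives the boundary count: gcd(25,26) + gcd(94,4) + gcd(1,8) + gcd(49,46) + gcd(42,8) + gcd(21,40) = 1+2+1+1+2+1 = 8.
Pick's theorem gives I = A − B/2 + 1 = 3482 − 8/2 + 1 = 3479, so the closed region contains I + B = 3479 + 8 = 3487 lattice points.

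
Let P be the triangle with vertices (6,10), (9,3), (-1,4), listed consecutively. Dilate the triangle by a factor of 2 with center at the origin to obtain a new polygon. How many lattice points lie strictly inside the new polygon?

132

Using the shoelace formula, 2A = |(6·3 − 9·10) + (9·4 − (-1)·3) + ((-1)·10 − 6·4)| = 67, so the area is 33.5.
Summing gcd(|Δx|,|Δy|) over the edges gives the boundary count: gcd(3,7) + gcd(10,1) + gcd(7,6) = 1+1+1 = 3.
Scaling by 2 multiplies the area by 2² = 4 (so the new area is 134) and multiplies the boundary lattice-point count by 2, giving 6.
By Pick's theorem, the interior count of the dilated polygon is 134 − 6/2 + 1 = 132.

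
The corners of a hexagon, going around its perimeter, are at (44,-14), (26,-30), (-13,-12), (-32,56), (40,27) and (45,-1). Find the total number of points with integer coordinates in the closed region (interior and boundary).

3863

By the shoelace formula, twice the signed area is |(44·(-30) − 26·(-14)) + (26·(-12) − (-13)·(-30)) + ((-13)·56 − (-32)·(-12)) + ((-32)·27 − 40·56) + (40·(-1) − 45·27) + (45·(-14) − 44·(-1))| = 7715, so the area is 7715/2.
Summing gcd(|Δx|,|Δy|) over the edges gives the boundary count: gcd(18,16) + gcd(39,18) + gcd(19,68) + gcd(72,29) + gcd(5,28) + gcd(1,13) = 2+3+1+1+1+1 = 9.
Pick's theorem gives I = A − B/2 + 1 = 7715/2 − 9/2 + 1 = 3854, so the closed region contains I + B = 3854 + 9 = 3863 lattice points.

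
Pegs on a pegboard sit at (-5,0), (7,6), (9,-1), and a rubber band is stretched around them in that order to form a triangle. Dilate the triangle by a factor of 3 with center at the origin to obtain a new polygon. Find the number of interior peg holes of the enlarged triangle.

The shoelace formula gives twice the area as |[(-5)·6 − 7·0] + [7·(-1) − 9·6] + [9·0 − (-5)·(-1)]| = 96, so the area is 48.
Along each edge there are gcd(|Δx|,|Δy|)+1 lattice points, so counting each shared vertex once the boundary has gcd(12,6) + gcd(2,7) + gcd(14,1) = 6+1+1 = 8.
Scaling by 3 multiplies the area by 3² = 9 (so the new area is 432) and multiplies the boundary lattice-point count by 3, giving 24.
By Pick's theorem, the interior count of the dilated polygon is 432 − 24/2 + 1 = 421.

421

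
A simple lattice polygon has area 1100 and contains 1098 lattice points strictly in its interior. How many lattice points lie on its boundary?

Pick's theorem gives A = I + B/2 − 1, so B = 2(A − I + 1) = 2(1100 − 1098 + 1) = 6.

6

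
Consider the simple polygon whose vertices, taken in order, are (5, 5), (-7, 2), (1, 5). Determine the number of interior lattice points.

By the shoelace formula, twice the signed area is |(5·2 − (-7)·5) + ((-7)·5 − 1·2) + (1·5 − 5·5)| = 12, so the area is 6.
The number of boundary lattice points is Σ gcd(|Δx|,|Δy|) = gcd(12,3) + gcd(8,3) + gcd(4,0) = 3+1+4 = 8.
Pick's theorem gives I = A − B/2 + 1 = 6 − 8/2 + 1 = 3.

3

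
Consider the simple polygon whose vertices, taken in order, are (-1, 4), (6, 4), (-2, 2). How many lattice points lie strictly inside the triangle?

3

The shoelace formula gives twice the area as |((-1)·4 − 6·4) + (6·2 − (-2)·4) + ((-2)·4 − (-1)·2)| = 14, so the area is 7.
Summing gcd(|Δx|,|Δy|) over the edges gives the boundary count: gcd(7,0) + gcd(8,2) + gcd(1,2) = 7+2+1 = 10.
Pick's theorem gives I = A − B/2 + 1 = 7 − 10/2 + 1 = 3.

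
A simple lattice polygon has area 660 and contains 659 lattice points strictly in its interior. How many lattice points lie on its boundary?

Pick's theorem gives A = I + B/2 − 1, so B = 2(A − I + 1) = 2(660 − 659 + 1) = 4.

4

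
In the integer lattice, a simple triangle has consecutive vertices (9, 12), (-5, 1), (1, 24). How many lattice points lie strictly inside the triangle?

126

By the shoelace formula, twice the signed area is |(9·1 − (-5)·12) + ((-5)·24 − 1·1) + (1·12 − 9·24)| = 256, so the area is 128.
The number of boundary lattice points is Σ gcd(|Δx|,|Δy|) = gcd(14,11) + gcd(6,23) + gcd(8,12) = 1+1+4 = 6.
Pick's theorem gives I = A − B/2 + 1 = 128 − 6/2 + 1 = 126.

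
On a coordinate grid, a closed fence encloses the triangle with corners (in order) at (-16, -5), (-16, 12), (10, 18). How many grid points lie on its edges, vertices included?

The number of boundary lattice points is Σ gcd(|Δx|,|Δy|) = gcd(0,17) + gcd(26,6) + gcd(26,23) = 17+2+1 = 20.

20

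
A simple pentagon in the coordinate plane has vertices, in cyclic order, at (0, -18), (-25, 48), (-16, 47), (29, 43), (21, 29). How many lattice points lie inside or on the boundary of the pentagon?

Using the shoelace formula, 2A = |(0·48 − (-25)·(-18)) + ((-25)·47 − (-16)·48) + ((-16)·43 − 29·47) + (29·29 − 21·43) + (21·(-18) − 0·29)| = 3348, so the area is 1674.
Along each edge there are gcd(|Δx|,|Δy|)+1 lattice points, so counting each shared vertex once the boundary has gcd(25,66) + gcd(9,1) + gcd(45,4) + gcd(8,14) + gcd(21,47) = 1+1+1+2+1 = 6.
Pick's theorem gives I = A − B/2 + 1 = 1674 − 6/2 + 1 = 1672, so the closed region contains I + B = 1672 + 6 = 1678 lattice points.

1678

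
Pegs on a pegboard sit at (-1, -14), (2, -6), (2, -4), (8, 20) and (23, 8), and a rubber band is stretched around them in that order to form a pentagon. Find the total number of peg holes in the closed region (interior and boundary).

308

The shoelace formula gives twice the area as |((-1)·(-6) − 2·(-14)) + (2·(-4) − 2·(-6)) + (2·20 − 8·(-4)) + (8·8 − 23·20) + (23·(-14) − (-1)·8)| = 600, so the area is 300.
The number of boundary lattice points is Σ gcd(|Δx|,|Δy|) = gcd(3,8) + gcd(0,2) + gcd(6,24) + gcd(15,12) + gcd(24,22) = 1+2+6+3+2 = 14.
Pick's theorem gives I = A − B/2 + 1 = 300 − 14/2 + 1 = 294, so the closed region contains I + B = 294 + 14 = 308 lattice points.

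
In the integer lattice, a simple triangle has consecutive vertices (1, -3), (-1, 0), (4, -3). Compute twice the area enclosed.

Using the shoelace formula, 2A = |[1·0 − (-1)·(-3)] + [(-1)·(-3) − 4·0] + [4·(-3) − 1·(-3)]| = 9, so the area is 4.5.

9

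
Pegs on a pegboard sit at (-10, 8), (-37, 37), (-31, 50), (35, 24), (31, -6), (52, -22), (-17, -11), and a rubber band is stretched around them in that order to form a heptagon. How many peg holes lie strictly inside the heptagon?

By the shoelace formula, twice the signed area is |[(-10)·37 − (-37)·8] + [(-37)·50 − (-31)·37] + [(-31)·24 − 35·50] + [35·(-6) − 31·24] + [31·(-22) − 52·(-6)] + [52·(-11) − (-17)·(-22)] + [(-17)·8 − (-10)·(-11)]| = 5787, so the area is 2893.5.
Summing gcd(|Δx|,|Δy|) over the edges gives the boundary count: gcd(27,29) + gcd(6,13) + gcd(66,26) + gcd(4,30) + gcd(21,16) + gcd(69,11) + gcd(7,19) = 1+1+2+2+1+1+1 = 9.
Pick's theorem gives I = A − B/2 + 1 = 2893.5 − 9/2 + 1 = 2890.

2890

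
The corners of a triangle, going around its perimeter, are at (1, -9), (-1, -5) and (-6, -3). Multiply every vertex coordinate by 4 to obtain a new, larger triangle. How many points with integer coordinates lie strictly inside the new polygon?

121

By the shoelace formula, twice the signed area is |[1·(-5) − (-1)·(-9)] + [(-1)·(-3) − (-6)·(-5)] + [(-6)·(-9) − 1·(-3)]| = 16, so the area is 8.
Along each edge there are gcd(|Δx|,|Δy|)+1 lattice points, so counting each shared vertex once the boundary has gcd(2,4) + gcd(5,2) + gcd(7,6) = 2+1+1 = 4.
Scaling by 4 multiplies the area by 4² = 16 (so the new area is 128) and multiplies the boundary lattice-point count by 4, giving 16.
By Pick's theorem, the interior count of the dilated polygon is 128 − 16/2 + 1 = 121.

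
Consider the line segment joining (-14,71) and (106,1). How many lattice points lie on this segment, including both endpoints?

The number of lattice points on a segment between lattice points is gcd(|Δx|,|Δy|) + 1 = gcd(120,70) + 1 = 10 + 1 = 11.

11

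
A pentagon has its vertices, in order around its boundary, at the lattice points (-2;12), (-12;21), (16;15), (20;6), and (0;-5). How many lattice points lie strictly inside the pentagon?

362

The shoelace formula gives twice the area as |((-2)·21 − (-12)·12) + ((-12)·15 − 16·21) + (16·6 − 20·15) + (20·(-5) − 0·6) + (0·12 − (-2)·(-5))| = 728, so the area is 364.
Along each edge there are gcd(|Δx|,|Δy|)+1 lattice points, so counting each shared vertex once the boundary has gcd(10,9) + gcd(28,6) + gcd(4,9) + gcd(20,11) + gcd(2,17) = 1+2+1+1+1 = 6.
Pick's theorem gives I = A − B/2 + 1 = 364 − 6/2 + 1 = 362.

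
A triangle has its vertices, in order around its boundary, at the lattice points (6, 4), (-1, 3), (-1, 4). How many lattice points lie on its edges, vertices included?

Summing gcd(|Δx|,|Δy|) over the edges gives the boundary count: gcd(7,1) + gcd(0,1) + gcd(7,0) = 1+1+7 = 9.

9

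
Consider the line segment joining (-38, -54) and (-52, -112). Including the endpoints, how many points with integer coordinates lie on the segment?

3

The number of lattice points on a segment between lattice points is gcd(|Δx|,|Δy|) + 1 = gcd(14,58) + 1 = 2 + 1 = 3.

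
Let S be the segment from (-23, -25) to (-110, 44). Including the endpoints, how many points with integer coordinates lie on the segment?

4

The number of lattice points on a segment between lattice points is gcd(|Δx|,|Δy|) + 1 = gcd(87,69) + 1 = 3 + 1 = 4.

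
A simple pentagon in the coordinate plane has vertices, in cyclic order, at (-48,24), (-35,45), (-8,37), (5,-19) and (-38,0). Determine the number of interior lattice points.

1959

By the shoelace formula, twice the signed area is |[(-48)·45 − (-35)·24] + [(-35)·37 − (-8)·45] + [(-8)·(-19) − 5·37] + [5·0 − (-38)·(-19)] + [(-38)·24 − (-48)·0]| = 3922, so the area is 1961.
The number of boundary lattice points is Σ gcd(|Δx|,|Δy|) = gcd(13,21) + gcd(27,8) + gcd(13,56) + gcd(43,19) + gcd(10,24) = 1+1+1+1+2 = 6.
By Pick's theorem A = I + B/2 − 1, so I = 1961 − 6/2 + 1 = 1959.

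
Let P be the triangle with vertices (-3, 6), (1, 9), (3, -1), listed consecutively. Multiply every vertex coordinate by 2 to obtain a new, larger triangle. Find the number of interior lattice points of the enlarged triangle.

Using the shoelace formula, 2A = |((-3)·9 − 1·6) + (1·(-1) − 3·9) + (3·6 − (-3)·(-1))| = 46, so the area is 23.
Along each edge there are gcd(|Δx|,|Δy|)+1 lattice points, so counting each shared vertex once the boundary has gcd(4,3) + gcd(2,10) + gcd(6,7) = 1+2+1 = 4.
Scaling by 2 multiplies the area by 2² = 4 (so the new area is 92) and multiplies the boundary lattice-point count by 2, giving 8.
By Pick's theorem, the interior count of the dilated polygon is 92 − 8/2 + 1 = 89.

89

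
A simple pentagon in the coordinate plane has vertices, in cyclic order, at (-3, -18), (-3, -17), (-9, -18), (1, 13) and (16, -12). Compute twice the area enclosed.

The shoelace formula gives twice the area as |[(-3)·(-17) − (-3)·(-18)] + [(-3)·(-18) − (-9)·(-17)] + [(-9)·13 − 1·(-18)] + [1·(-12) − 16·13] + [16·(-18) − (-3)·(-12)]| = 745, so the area is 745/2.

745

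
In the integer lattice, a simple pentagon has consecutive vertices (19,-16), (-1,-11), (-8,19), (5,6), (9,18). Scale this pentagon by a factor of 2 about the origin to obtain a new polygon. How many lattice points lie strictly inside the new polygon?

1826

By the shoelace formula, twice the signed area is |(19·(-11) − (-1)·(-16)) + ((-1)·19 − (-8)·(-11)) + ((-8)·6 − 5·19) + (5·18 − 9·6) + (9·(-16) − 19·18)| = 925, so the area is 925/2.
The number of boundary lattice points is Σ gcd(|Δx|,|Δy|) = gcd(20,5) + gcd(7,30) + gcd(13,13) + gcd(4,12) + gcd(10,34) = 5+1+13+4+2 = 25.
Scaling by 2 multiplies the area by 2² = 4 (so the new area is 1850) and multiplies the boundary lattice-point count by 2, giving 50.
By Pick's theorem, the interior count of the dilated polygon is 1850 − 50/2 + 1 = 1826.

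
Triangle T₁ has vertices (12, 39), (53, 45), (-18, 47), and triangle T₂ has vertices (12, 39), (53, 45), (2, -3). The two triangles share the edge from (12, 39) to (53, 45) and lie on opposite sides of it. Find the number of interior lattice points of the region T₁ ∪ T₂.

The union is the simple quadrilateral with vertices (12, 39), (-18, 47), (53, 45), (2, -3) in order.
By the shoelace formula, twice the signed area is |[12·47 − (-18)·39] + [(-18)·45 − 53·47] + [53·(-3) − 2·45] + [2·39 − 12·(-3)]| = 2170, so the area is 1085.
The number of boundary lattice points is Σ gcd(|Δx|,|Δy|) = gcd(30,8) + gcd(71,2) + gcd(51,48) + gcd(10,42) = 2+1+3+2 = 8.
By Pick's theorem I = A − B/2 + 1 = 1085 − 8/2 + 1 = 1082.

1082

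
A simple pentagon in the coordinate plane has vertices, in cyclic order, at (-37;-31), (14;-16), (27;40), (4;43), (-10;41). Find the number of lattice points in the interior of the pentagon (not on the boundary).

The shoelace formula gives twice the area as |[(-37)·(-16) − 14·(-31)] + [14·40 − 27·(-16)] + [27·43 − 4·40] + [4·41 − (-10)·43] + [(-10)·(-31) − (-37)·41]| = 5440, so the area is 2720.
The number of boundary lattice points is Σ gcd(|Δx|,|Δy|) = gcd(51,15) + gcd(13,56) + gcd(23,3) + gcd(14,2) + gcd(27,72) = 3+1+1+2+9 = 16.
By Pick's theorem A = I + B/2 − 1, so I = 2720 − 16/2 + 1 = 2713.

2713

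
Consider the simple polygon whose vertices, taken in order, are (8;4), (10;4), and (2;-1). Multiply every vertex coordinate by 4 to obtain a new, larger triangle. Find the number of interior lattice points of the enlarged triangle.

73

The shoelace formula gives twice the area as |[8·4 − 10·4] + [10·(-1) − 2·4] + [2·4 − 8·(-1)]| = 10, so the area is 5.
The number of boundary lattice points is Σ gcd(|Δx|,|Δy|) = gcd(2,0) + gcd(8,5) + gcd(6,5) = 2+1+1 = 4.
Scaling by 4 multiplies the area by 4² = 16 (so the new area is 80) and multiplies the boundary lattice-point count by 4, giving 16.
By Pick's theorem, the interior count of the dilated polygon is 80 − 16/2 + 1 = 73.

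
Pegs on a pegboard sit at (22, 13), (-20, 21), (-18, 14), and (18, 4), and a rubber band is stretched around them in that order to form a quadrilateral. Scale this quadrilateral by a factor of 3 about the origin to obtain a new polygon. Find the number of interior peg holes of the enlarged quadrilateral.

2881

The shoelace formula gives twice the area as |[22·21 − (-20)·13] + [(-20)·14 − (-18)·21] + [(-18)·4 − 18·14] + [18·13 − 22·4]| = 642, so the area is 321.
Along each edge there are gcd(|Δx|,|Δy|)+1 lattice points, so counting each shared vertex once the boundary has gcd(42,8) + gcd(2,7) + gcd(36,10) + gcd(4,9) = 2+1+2+1 = 6.
Scaling by 3 multiplies the area by 3² = 9 (so the new area is 2889) and multiplies the boundary lattice-point count by 3, giving 18.
By Pick's theorem, the interior count of the dilated polygon is 2889 − 18/2 + 1 = 2881.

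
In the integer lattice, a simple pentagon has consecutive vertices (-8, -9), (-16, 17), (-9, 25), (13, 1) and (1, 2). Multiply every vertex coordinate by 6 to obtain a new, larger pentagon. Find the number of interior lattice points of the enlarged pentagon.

The shoelace formula gives twice the area as |[(-8)·17 − (-16)·(-9)] + [(-16)·25 − (-9)·17] + [(-9)·1 − 13·25] + [13·2 − 1·1] + [1·(-9) − (-8)·2]| = 829, so the area is 414.5.
Summing gcd(|Δx|,|Δy|) over the edges gives the boundary count: gcd(8,26) + gcd(7,8) + gcd(22,24) + gcd(12,1) + gcd(9,11) = 2+1+2+1+1 = 7.
Scaling by 6 multiplies the area by 6² = 36 (so the new area is 14922) and multiplies the boundary lattice-point count by 6, giving 42.
By Pick's theorem, the interior count of the dilated polygon is 14922 − 42/2 + 1 = 14902.

14902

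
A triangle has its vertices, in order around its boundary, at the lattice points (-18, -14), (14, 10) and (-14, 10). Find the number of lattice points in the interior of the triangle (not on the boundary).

The shoelace formula gives twice the area as |[(-18)·10 − 14·(-14)] + [14·10 − (-14)·10] + [(-14)·(-14) − (-18)·10]| = 672, so the area is 336.
The number of boundary lattice points is Σ gcd(|Δx|,|Δy|) = gcd(32,24) + gcd(28,0) + gcd(4,24) = 8+28+4 = 40.
By Pick's theorem A = I + B/2 − 1, so I = 336 − 40/2 + 1 = 317.

317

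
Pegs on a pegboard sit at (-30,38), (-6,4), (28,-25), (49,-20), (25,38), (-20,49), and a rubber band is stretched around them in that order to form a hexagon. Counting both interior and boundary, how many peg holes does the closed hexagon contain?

2939

Using the shoelace formula, 2A = |[(-30)·4 − (-6)·38] + [(-6)·(-25) − 28·4] + [28·(-20) − 49·(-25)] + [49·38 − 25·(-20)] + [25·49 − (-20)·38] + [(-20)·38 − (-30)·49]| = 5868, so the area is 2934.
Summing gcd(|Δx|,|Δy|) over the edges gives the boundary count: gcd(24,34) + gcd(34,29) + gcd(21,5) + gcd(24,58) + gcd(45,11) + gcd(10,11) = 2+1+1+2+1+1 = 8.
Pick's theorem gives I = A − B/2 + 1 = 2934 − 8/2 + 1 = 2931, so the closed region contains I + B = 2931 + 8 = 2939 lattice points.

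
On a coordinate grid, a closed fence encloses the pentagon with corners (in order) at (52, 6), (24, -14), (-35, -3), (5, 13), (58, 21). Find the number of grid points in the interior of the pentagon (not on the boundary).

1626

The shoelace formula gives twice the area as |[52·(-14) − 24·6] + [24·(-3) − (-35)·(-14)] + [(-35)·13 − 5·(-3)] + [5·21 − 58·13] + [58·6 − 52·21]| = 3267, so the area is 3267/2.
Along each edge there are gcd(|Δx|,|Δy|)+1 lattice points, so counting each shared vertex once the boundary has gcd(28,20) + gcd(59,11) + gcd(40,16) + gcd(53,8) + gcd(6,15) = 4+1+8+1+3 = 17.
Pick's theorem gives I = A − B/2 + 1 = 3267/2 − 17/2 + 1 = 1626.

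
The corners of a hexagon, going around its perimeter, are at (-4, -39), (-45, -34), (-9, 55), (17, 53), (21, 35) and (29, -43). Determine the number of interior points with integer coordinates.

Using the shoelace formula, 2A = |((-4)·(-34) − (-45)·(-39)) + ((-45)·55 − (-9)·(-34)) + ((-9)·53 − 17·55) + (17·35 − 21·53) + (21·(-43) − 29·35) + (29·(-39) − (-4)·(-43))| = 9551, so the area is 9551/2.
Summing gcd(|Δx|,|Δy|) over the edges gives the boundary count: gcd(41,5) + gcd(36,89) + gcd(26,2) + gcd(4,18) + gcd(8,78) + gcd(33,4) = 1+1+2+2+2+1 = 9.
Pick's theorem gives I = A − B/2 + 1 = 9551/2 − 9/2 + 1 = 4772.

4772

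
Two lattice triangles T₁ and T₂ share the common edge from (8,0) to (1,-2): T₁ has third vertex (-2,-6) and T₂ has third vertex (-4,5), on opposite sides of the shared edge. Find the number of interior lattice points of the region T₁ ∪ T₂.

39

The union is the simple quadrilateral with vertices (8,0), (-2,-6), (1,-2), (-4,5) in order.
By the shoelace formula, twice the signed area is |(8·(-6) − (-2)·0) + ((-2)·(-2) − 1·(-6)) + (1·5 − (-4)·(-2)) + ((-4)·0 − 8·5)| = 81, so the area is 40.5.
The number of boundary lattice points is Σ gcd(|Δx|,|Δy|) = gcd(10,6) + gcd(3,4) + gcd(5,7) + gcd(12,5) = 2+1+1+1 = 5.
By Pick's theorem I = A − B/2 + 1 = 40.5 − 5/2 + 1 = 39.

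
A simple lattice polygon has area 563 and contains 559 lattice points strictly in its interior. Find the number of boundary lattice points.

10

Pick's theorem gives A = I + B/2 − 1, so B = 2(A − I + 1) = 2(563 − 559 + 1) = 10.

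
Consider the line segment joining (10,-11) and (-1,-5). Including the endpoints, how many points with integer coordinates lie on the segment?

2

The number of lattice points on a segment between lattice points is gcd(|Δx|,|Δy|) + 1 = gcd(11,6) + 1 = 1 + 1 = 2.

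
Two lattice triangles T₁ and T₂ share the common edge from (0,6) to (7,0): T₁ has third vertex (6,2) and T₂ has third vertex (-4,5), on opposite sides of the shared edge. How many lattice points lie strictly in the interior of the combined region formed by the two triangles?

18

The union is the simple quadrilateral with vertices (0,6), (6,2), (7,0), (-4,5) in order.
By the shoelace formula, twice the signed area is |(0·2 − 6·6) + (6·0 − 7·2) + (7·5 − (-4)·0) + ((-4)·6 − 0·5)| = 39, so the area is 39/2.
The number of boundary lattice points is Σ gcd(|Δx|,|Δy|) = gcd(6,4) + gcd(1,2) + gcd(11,5) + gcd(4,1) = 2+1+1+1 = 5.
By Pick's theorem I = A − B/2 + 1 = 39/2 − 5/2 + 1 = 18.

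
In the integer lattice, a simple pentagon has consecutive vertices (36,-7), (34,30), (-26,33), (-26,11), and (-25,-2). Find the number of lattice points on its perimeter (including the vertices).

Summing gcd(|Δx|,|Δy|) over the edges gives the boundary count: gcd(2,37) + gcd(60,3) + gcd(0,22) + gcd(1,13) + gcd(61,5) = 1+3+22+1+1 = 28.

28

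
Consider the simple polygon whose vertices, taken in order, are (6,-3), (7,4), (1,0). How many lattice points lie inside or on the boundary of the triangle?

22

By the shoelace formula, twice the signed area is |(6·4 − 7·(-3)) + (7·0 − 1·4) + (1·(-3) − 6·0)| = 38, so the area is 19.
The number of boundary lattice points is Σ gcd(|Δx|,|Δy|) = gcd(1,7) + gcd(6,4) + gcd(5,3) = 1+2+1 = 4.
Pick's theorem gives I = A − B/2 + 1 = 19 − 4/2 + 1 = 18, so the closed region contains I + B = 18 + 4 = 22 lattice points.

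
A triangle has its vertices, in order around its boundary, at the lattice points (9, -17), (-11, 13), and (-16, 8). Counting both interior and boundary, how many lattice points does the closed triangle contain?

By the shoelace formula, twice the signed area is |(9·13 − (-11)·(-17)) + ((-11)·8 − (-16)·13) + ((-16)·(-17) − 9·8)| = 250, so the area is 125.
Summing gcd(|Δx|,|Δy|) over the edges gives the boundary count: gcd(20,30) + gcd(5,5) + gcd(25,25) = 10+5+25 = 40.
Pick's theorem gives I = A − B/2 + 1 = 125 − 40/2 + 1 = 106, so the closed region contains I + B = 106 + 40 = 146 lattice points.

146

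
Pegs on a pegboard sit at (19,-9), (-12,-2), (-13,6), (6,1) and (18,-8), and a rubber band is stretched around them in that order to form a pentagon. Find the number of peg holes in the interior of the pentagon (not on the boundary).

182

By the shoelace formula, twice the signed area is |(19·(-2) − (-12)·(-9)) + ((-12)·6 − (-13)·(-2)) + ((-13)·1 − 6·6) + (6·(-8) − 18·1) + (18·(-9) − 19·(-8))| = 369, so the area is 369/2.
The number of boundary lattice points is Σ gcd(|Δx|,|Δy|) = gcd(31,7) + gcd(1,8) + gcd(19,5) + gcd(12,9) + gcd(1,1) = 1+1+1+3+1 = 7.
Pick's theorem gives I = A − B/2 + 1 = 369/2 − 7/2 + 1 = 182.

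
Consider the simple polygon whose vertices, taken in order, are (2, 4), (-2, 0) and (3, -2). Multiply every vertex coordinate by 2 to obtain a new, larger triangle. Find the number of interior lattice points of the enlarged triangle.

51

The shoelace formula gives twice the area as |[2·0 − (-2)·4] + [(-2)·(-2) − 3·0] + [3·4 − 2·(-2)]| = 28, so the area is 14.
The number of boundary lattice points is Σ gcd(|Δx|,|Δy|) = gcd(4,4) + gcd(5,2) + gcd(1,6) = 4+1+1 = 6.
Scaling by 2 multiplies the area by 2² = 4 (so the new area is 56) and multiplies the boundary lattice-point count by 2, giving 12.
By Pick's theorem, the interior count of the dilated polygon is 56 − 12/2 + 1 = 51.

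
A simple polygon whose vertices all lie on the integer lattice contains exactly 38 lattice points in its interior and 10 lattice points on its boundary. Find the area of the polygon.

42

Pick's theorem states A = I + B/2 − 1, so A = 38 + 10/2 − 1 = 42.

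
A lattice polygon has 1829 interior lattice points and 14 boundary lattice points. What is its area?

By Pick's theorem, A = I + B/2 − 1 = 1829 + 14/2 − 1 = 1835.

1835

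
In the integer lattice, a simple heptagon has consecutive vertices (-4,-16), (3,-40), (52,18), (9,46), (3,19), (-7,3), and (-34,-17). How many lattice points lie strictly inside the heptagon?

2718

By the shoelace formula, twice the signed area is |[(-4)·(-40) − 3·(-16)] + [3·18 − 52·(-40)] + [52·46 − 9·18] + [9·19 − 3·46] + [3·3 − (-7)·19] + [(-7)·(-17) − (-34)·3] + [(-34)·(-16) − (-4)·(-17)]| = 5444, so the area is 2722.
Along each edge there are gcd(|Δx|,|Δy|)+1 lattice points, so counting each shared vertex once the boundary has gcd(7,24) + gcd(49,58) + gcd(43,28) + gcd(6,27) + gcd(10,16) + gcd(27,20) + gcd(30,1) = 1+1+1+3+2+1+1 = 10.
By Pick's theorem A = I + B/2 − 1, so I = 2722 − 10/2 + 1 = 2718.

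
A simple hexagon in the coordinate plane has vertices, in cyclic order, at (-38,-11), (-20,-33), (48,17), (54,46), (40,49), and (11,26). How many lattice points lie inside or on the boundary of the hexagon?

2876

By the shoelace formula, twice the signed area is |((-38)·(-33) − (-20)·(-11)) + ((-20)·17 − 48·(-33)) + (48·46 − 54·17) + (54·49 − 40·46) + (40·26 − 11·49) + (11·(-11) − (-38)·26)| = 5742, so the area is 2871.
Summing gcd(|Δx|,|Δy|) over the edges gives the boundary count: gcd(18,22) + gcd(68,50) + gcd(6,29) + gcd(14,3) + gcd(29,23) + gcd(49,37) = 2+2+1+1+1+1 = 8.
Pick's theorem gives I = A − B/2 + 1 = 2871 − 8/2 + 1 = 2868, so the closed region contains I + B = 2868 + 8 = 2876 lattice points.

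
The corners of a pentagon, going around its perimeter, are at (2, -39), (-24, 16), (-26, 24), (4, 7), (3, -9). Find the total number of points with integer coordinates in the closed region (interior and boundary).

By the shoelace formula, twice the signed area is |[2·16 − (-24)·(-39)] + [(-24)·24 − (-26)·16] + [(-26)·7 − 4·24] + [4·(-9) − 3·7] + [3·(-39) − 2·(-9)]| = 1498, so the area is 749.
Along each edge there are gcd(|Δx|,|Δy|)+1 lattice points, so counting each shared vertex once the boundary has gcd(26,55) + gcd(2,8) + gcd(30,17) + gcd(1,16) + gcd(1,30) = 1+2+1+1+1 = 6.
Pick's theorem gives I = A − B/2 + 1 = 749 − 6/2 + 1 = 747, so the closed region contains I + B = 747 + 6 = 753 lattice points.

753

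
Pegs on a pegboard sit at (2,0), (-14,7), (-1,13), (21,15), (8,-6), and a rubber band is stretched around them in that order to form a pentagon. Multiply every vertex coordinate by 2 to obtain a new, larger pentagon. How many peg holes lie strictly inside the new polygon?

Using the shoelace formula, 2A = |(2·7 − (-14)·0) + ((-14)·13 − (-1)·7) + ((-1)·15 − 21·13) + (21·(-6) − 8·15) + (8·0 − 2·(-6))| = 683, so the area is 341.5.
The number of boundary lattice points is Σ gcd(|Δx|,|Δy|) = gcd(16,7) + gcd(13,6) + gcd(22,2) + gcd(13,21) + gcd(6,6) = 1+1+2+1+6 = 11.
Scaling by 2 multiplies the area by 2² = 4 (so the new area is 1366) and multiplies the boundary lattice-point count by 2, giving 22.
By Pick's theorem, the interior count of the dilated polygon is 1366 − 22/2 + 1 = 1356.

1356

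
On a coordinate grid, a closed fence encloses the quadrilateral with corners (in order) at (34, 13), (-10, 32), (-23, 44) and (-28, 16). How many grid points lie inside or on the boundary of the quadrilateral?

738

By the shoelace formula, twice the signed area is |(34·32 − (-10)·13) + ((-10)·44 − (-23)·32) + ((-23)·16 − (-28)·44) + ((-28)·13 − 34·16)| = 1470, so the area is 735.
Along each edge there are gcd(|Δx|,|Δy|)+1 lattice points, so counting each shared vertex once the boundary has gcd(44,19) + gcd(13,12) + gcd(5,28) + gcd(62,3) = 1+1+1+1 = 4.
Pick's theorem gives I = A − B/2 + 1 = 735 − 4/2 + 1 = 734, so the closed region contains I + B = 734 + 4 = 738 lattice points.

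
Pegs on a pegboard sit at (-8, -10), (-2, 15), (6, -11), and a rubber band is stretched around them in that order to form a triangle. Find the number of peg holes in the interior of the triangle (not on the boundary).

Using the shoelace formula, 2A = |[(-8)·15 − (-2)·(-10)] + [(-2)·(-11) − 6·15] + [6·(-10) − (-8)·(-11)]| = 356, so the area is 178.
The number of boundary lattice points is Σ gcd(|Δx|,|Δy|) = gcd(6,25) + gcd(8,26) + gcd(14,1) = 1+2+1 = 4.
Pick's theorem gives I = A − B/2 + 1 = 178 − 4/2 + 1 = 177.

177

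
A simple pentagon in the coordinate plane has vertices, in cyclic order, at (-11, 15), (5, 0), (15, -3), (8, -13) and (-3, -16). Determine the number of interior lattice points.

The shoelace formula gives twice the area as |((-11)·0 − 5·15) + (5·(-3) − 15·0) + (15·(-13) − 8·(-3)) + (8·(-16) − (-3)·(-13)) + ((-3)·15 − (-11)·(-16))| = 649, so the area is 649/2.
Summing gcd(|Δx|,|Δy|) over the edges gives the boundary count: gcd(16,15) + gcd(10,3) + gcd(7,10) + gcd(11,3) + gcd(8,31) = 1+1+1+1+1 = 5.
Pick's theorem gives I = A − B/2 + 1 = 649/2 − 5/2 + 1 = 323.

323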